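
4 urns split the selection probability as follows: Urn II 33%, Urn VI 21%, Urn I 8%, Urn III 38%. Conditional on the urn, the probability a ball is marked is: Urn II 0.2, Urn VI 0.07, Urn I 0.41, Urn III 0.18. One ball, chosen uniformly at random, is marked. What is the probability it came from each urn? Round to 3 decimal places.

Urn II 0.363, Urn VI 0.081, Urn I 0.180, Urn III 0.376

By Bayes' rule, posterior ∝ prior × likelihood:
  Urn II: 0.33 × 0.2 = 0.066
  Urn VI: 0.21 × 0.07 = 0.0147
  Urn I: 0.08 × 0.41 = 0.0328
  Urn III: 0.38 × 0.18 = 0.0684
Total = 0.1819.
P(Urn II | marked) = 0.066/0.1819 ≈ 0.363
P(Urn VI | marked) = 0.0147/0.1819 ≈ 0.081
P(Urn I | marked) = 0.0328/0.1819 ≈ 0.180
P(Urn III | marked) = 0.0684/0.1819 ≈ 0.376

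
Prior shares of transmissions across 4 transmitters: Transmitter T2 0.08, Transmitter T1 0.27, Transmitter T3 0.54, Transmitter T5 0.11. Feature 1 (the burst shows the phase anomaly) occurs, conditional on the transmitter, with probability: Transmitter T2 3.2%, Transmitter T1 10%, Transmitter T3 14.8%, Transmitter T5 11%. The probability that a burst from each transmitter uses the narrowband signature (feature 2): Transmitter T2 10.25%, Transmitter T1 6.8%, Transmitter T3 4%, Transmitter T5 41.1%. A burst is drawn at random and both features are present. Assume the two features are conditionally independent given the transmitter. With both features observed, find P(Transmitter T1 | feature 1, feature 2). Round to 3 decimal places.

0.179

Compute prior × likelihood for every hypothesis:
  Transmitter T2: 0.08 × 0.032 × 0.1025 = 0.0002624
  Transmitter T1: 0.27 × 0.1 × 0.068 = 0.001836
  Transmitter T3: 0.54 × 0.148 × 0.04 = 0.0031968
  Transmitter T5: 0.11 × 0.11 × 0.411 = 0.0049731
Total = 0.0102683.
P(Transmitter T1 | evidence) = 0.001836 / 0.0102683 ≈ 0.179.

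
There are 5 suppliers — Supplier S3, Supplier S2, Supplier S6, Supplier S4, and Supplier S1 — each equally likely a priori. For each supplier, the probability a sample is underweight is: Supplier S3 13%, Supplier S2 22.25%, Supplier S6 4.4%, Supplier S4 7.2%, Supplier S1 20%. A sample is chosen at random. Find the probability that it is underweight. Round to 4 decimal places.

Since the prior is uniform, the posterior is proportional to the likelihood:
  Supplier S3: 0.13
  Supplier S2: 0.2225
  Supplier S6: 0.044
  Supplier S4: 0.072
  Supplier S1: 0.2
P(underweight) = (1/5) × (0.13 + 0.2225 + 0.044 + 0.072 + 0.2) = 0.6685/5 ≈ 0.1337.

0.1337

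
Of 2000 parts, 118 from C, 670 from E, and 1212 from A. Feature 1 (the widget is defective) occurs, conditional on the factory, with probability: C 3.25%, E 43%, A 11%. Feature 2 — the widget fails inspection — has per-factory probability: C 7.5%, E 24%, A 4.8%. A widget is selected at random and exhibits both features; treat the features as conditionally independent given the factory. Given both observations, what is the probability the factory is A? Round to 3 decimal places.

0.084

By Bayes' rule, posterior ∝ prior × likelihood:
  C: 0.059 × 0.0325 × 0.075 = 0.0001438125
  E: 0.335 × 0.43 × 0.24 = 0.034572
  A: 0.606 × 0.11 × 0.048 = 0.00319968
Normalizing constant = 0.0379154925.
P(A | evidence) = 0.00319968 / 0.0379154925 ≈ 0.084.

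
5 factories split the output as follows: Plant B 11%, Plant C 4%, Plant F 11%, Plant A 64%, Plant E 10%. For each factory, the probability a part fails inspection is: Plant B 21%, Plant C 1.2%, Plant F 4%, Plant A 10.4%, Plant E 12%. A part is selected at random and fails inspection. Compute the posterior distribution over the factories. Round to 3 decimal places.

Plant B 0.217, Plant C 0.005, Plant F 0.041, Plant A 0.625, Plant E 0.113

Compute prior × likelihood for every hypothesis:
  Plant B: 0.11 × 0.21 = 0.0231
  Plant C: 0.04 × 0.012 = 0.00048
  Plant F: 0.11 × 0.04 = 0.0044
  Plant A: 0.64 × 0.104 = 0.06656
  Plant E: 0.1 × 0.12 = 0.012
Total = 0.10654.
P(Plant B | nonconforming) = 0.0231/0.10654 ≈ 0.217
P(Plant C | nonconforming) = 0.00048/0.10654 ≈ 0.005
P(Plant F | nonconforming) = 0.0044/0.10654 ≈ 0.041
P(Plant A | nonconforming) = 0.06656/0.10654 ≈ 0.625
P(Plant E | nonconforming) = 0.012/0.10654 ≈ 0.113
(Check: 0.217+0.005+0.041+0.625+0.113 = 1.001.)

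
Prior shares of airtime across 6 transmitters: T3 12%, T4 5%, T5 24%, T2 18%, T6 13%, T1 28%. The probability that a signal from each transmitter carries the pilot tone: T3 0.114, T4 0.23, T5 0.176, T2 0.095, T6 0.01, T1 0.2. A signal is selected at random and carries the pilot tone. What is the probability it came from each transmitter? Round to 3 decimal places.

T3 0.096, T4 0.081, T5 0.298, T2 0.121, T6 0.009, T1 0.395

By Bayes' rule, posterior ∝ prior × likelihood:
  T3: 0.12 × 0.114 = 0.01368
  T4: 0.05 × 0.23 = 0.0115
  T5: 0.24 × 0.176 = 0.04224
  T2: 0.18 × 0.095 = 0.0171
  T6: 0.13 × 0.01 = 0.0013
  T1: 0.28 × 0.2 = 0.056
Sum = 0.14182.
P(T3 | pilot) = 0.01368/0.14182 ≈ 0.096
P(T4 | pilot) = 0.0115/0.14182 ≈ 0.081
P(T5 | pilot) = 0.04224/0.14182 ≈ 0.298
P(T2 | pilot) = 0.0171/0.14182 ≈ 0.121
P(T6 | pilot) = 0.0013/0.14182 ≈ 0.009
P(T1 | pilot) = 0.056/0.14182 ≈ 0.395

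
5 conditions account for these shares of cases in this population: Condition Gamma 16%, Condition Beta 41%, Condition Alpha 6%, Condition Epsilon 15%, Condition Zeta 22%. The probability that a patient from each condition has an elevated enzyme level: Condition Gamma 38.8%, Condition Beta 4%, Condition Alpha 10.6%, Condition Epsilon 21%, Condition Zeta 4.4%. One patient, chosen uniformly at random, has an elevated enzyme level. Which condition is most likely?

Condition Gamma

By Bayes' rule, posterior ∝ prior × likelihood:
  Condition Gamma: 0.16 × 0.388 = 0.06208
  Condition Beta: 0.41 × 0.04 = 0.0164
  Condition Alpha: 0.06 × 0.106 = 0.00636
  Condition Epsilon: 0.15 × 0.21 = 0.0315
  Condition Zeta: 0.22 × 0.044 = 0.00968
Sum = 0.12602.
Largest term belongs to Condition Gamma, so Condition Gamma is most probable.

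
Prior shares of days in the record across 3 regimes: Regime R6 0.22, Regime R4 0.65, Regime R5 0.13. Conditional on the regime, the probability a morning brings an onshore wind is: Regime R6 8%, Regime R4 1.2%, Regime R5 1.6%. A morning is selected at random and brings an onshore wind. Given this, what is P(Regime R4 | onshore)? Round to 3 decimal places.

Compute prior × likelihood for every hypothesis:
  Regime R6: 0.22 × 0.08 = 0.0176
  Regime R4: 0.65 × 0.012 = 0.0078
  Regime R5: 0.13 × 0.016 = 0.00208
Normalizing constant = 0.02748.
P(Regime R4 | evidence) = 0.0078 / 0.02748 ≈ 0.284.

0.284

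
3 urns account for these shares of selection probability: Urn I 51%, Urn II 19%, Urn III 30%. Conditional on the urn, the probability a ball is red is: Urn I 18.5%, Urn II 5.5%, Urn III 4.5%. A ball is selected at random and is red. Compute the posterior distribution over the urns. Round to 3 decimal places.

Urn I 0.798, Urn II 0.088, Urn III 0.114

Unnormalized posteriors (prior × likelihood):
  Urn I: 0.51 × 0.185 = 0.09435
  Urn II: 0.19 × 0.055 = 0.01045
  Urn III: 0.3 × 0.045 = 0.0135
Normalizing constant = 0.1183.
P(Urn I | red) = 0.09435/0.1183 ≈ 0.798
P(Urn II | red) = 0.01045/0.1183 ≈ 0.088
P(Urn III | red) = 0.0135/0.1183 ≈ 0.114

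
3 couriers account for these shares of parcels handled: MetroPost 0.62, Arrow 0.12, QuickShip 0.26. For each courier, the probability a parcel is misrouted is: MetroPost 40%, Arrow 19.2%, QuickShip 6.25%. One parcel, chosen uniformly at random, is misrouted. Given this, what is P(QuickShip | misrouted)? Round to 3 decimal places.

Prior × likelihood for each hypothesis:
  MetroPost: 0.62 × 0.4 = 0.248
  Arrow: 0.12 × 0.192 = 0.02304
  QuickShip: 0.26 × 0.0625 = 0.01625
Sum = 0.28729.
P(QuickShip | evidence) = 0.01625 / 0.28729 ≈ 0.057.

0.057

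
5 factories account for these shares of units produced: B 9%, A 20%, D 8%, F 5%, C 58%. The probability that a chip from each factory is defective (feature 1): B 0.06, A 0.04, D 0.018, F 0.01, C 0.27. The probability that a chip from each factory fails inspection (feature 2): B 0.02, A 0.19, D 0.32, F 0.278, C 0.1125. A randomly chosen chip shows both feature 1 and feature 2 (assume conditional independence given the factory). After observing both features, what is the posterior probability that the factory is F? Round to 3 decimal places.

0.007

By Bayes' rule, posterior ∝ prior × likelihood:
  B: 0.09 × 0.06 × 0.02 = 0.000108
  A: 0.2 × 0.04 × 0.19 = 0.00152
  D: 0.08 × 0.018 × 0.32 = 0.0004608
  F: 0.05 × 0.01 × 0.278 = 0.000139
  C: 0.58 × 0.27 × 0.1125 = 0.0176175
Normalizing constant = 0.0198453.
P(F | evidence) = 0.000139 / 0.0198453 ≈ 0.007.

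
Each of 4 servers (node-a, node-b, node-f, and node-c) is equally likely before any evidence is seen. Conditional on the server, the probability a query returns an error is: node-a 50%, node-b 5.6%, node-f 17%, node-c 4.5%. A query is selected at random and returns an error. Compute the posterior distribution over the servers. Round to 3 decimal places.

node-a 0.649, node-b 0.073, node-f 0.220, node-c 0.058

Since the prior is uniform, the posterior is proportional to the likelihood:
  node-a: 0.5
  node-b: 0.056
  node-f: 0.17
  node-c: 0.045
Normalizing constant = 0.771.
P(node-a | error) = 0.5/0.771 ≈ 0.649
P(node-b | error) = 0.056/0.771 ≈ 0.073
P(node-f | error) = 0.17/0.771 ≈ 0.220
P(node-c | error) = 0.045/0.771 ≈ 0.058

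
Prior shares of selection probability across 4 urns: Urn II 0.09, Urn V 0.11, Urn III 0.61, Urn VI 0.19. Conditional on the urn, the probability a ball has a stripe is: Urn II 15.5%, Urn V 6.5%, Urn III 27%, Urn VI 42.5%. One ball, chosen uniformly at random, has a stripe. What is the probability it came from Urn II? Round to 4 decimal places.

By Bayes' rule, posterior ∝ prior × likelihood:
  Urn II: 0.09 × 0.155 = 0.01395
  Urn V: 0.11 × 0.065 = 0.00715
  Urn III: 0.61 × 0.27 = 0.1647
  Urn VI: 0.19 × 0.425 = 0.08075
Normalizing constant = 0.26655.
P(Urn II | evidence) = 0.01395 / 0.26655 ≈ 0.0523.

0.0523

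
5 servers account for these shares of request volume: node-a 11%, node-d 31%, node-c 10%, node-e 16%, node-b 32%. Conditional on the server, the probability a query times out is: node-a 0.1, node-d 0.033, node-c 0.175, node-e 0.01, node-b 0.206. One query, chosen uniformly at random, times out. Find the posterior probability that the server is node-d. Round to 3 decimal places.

Unnormalized posteriors (prior × likelihood):
  node-a: 0.11 × 0.1 = 0.011
  node-d: 0.31 × 0.033 = 0.01023
  node-c: 0.1 × 0.175 = 0.0175
  node-e: 0.16 × 0.01 = 0.0016
  node-b: 0.32 × 0.206 = 0.06592
Normalizing constant = 0.10625.
P(node-d | evidence) = 0.01023 / 0.10625 ≈ 0.096.

0.096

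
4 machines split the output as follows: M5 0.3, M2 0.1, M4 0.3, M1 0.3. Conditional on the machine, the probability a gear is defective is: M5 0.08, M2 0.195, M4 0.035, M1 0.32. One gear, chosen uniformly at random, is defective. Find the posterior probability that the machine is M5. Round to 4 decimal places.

By Bayes' rule, posterior ∝ prior × likelihood:
  M5: 0.3 × 0.08 = 0.024
  M2: 0.1 × 0.195 = 0.0195
  M4: 0.3 × 0.035 = 0.0105
  M1: 0.3 × 0.32 = 0.096
Total = 0.15.
P(M5 | evidence) = 0.024 / 0.15 ≈ 0.1600.

0.1600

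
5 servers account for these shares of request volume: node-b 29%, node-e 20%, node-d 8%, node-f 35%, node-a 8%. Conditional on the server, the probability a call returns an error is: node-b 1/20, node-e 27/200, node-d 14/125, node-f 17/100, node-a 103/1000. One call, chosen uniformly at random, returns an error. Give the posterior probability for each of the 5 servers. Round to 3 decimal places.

Compute prior × likelihood for every hypothesis:
  node-b: 0.29 × 0.05 = 0.0145
  node-e: 0.2 × 0.135 = 0.027
  node-d: 0.08 × 0.112 = 0.00896
  node-f: 0.35 × 0.17 = 0.0595
  node-a: 0.08 × 0.103 = 0.00824
Sum = 0.1182.
P(node-b | error) = 0.0145/0.1182 ≈ 0.123
P(node-e | error) = 0.027/0.1182 ≈ 0.228
P(node-d | error) = 0.00896/0.1182 ≈ 0.076
P(node-f | error) = 0.0595/0.1182 ≈ 0.503
P(node-a | error) = 0.00824/0.1182 ≈ 0.070
(Check: 0.123+0.228+0.076+0.503+0.070 = 1.000.)

node-b 0.123, node-e 0.228, node-d 0.076, node-f 0.503, node-a 0.070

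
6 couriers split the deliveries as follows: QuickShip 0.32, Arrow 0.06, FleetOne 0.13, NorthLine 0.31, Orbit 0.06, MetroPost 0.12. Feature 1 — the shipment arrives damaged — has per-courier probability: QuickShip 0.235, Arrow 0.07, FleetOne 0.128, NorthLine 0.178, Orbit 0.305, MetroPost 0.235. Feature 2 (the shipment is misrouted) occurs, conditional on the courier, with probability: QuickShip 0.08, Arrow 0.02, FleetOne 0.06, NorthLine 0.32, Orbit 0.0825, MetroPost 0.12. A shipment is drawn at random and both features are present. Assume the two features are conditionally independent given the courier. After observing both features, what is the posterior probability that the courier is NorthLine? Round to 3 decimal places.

Unnormalized posteriors (prior × likelihood):
  QuickShip: 0.32 × 0.235 × 0.08 = 0.006016
  Arrow: 0.06 × 0.07 × 0.02 = 0.000084
  FleetOne: 0.13 × 0.128 × 0.06 = 0.0009984
  NorthLine: 0.31 × 0.178 × 0.32 = 0.0176576
  Orbit: 0.06 × 0.305 × 0.0825 = 0.00150975
  MetroPost: 0.12 × 0.235 × 0.12 = 0.003384
Sum = 0.02964975.
P(NorthLine | evidence) = 0.0176576 / 0.02964975 ≈ 0.596.

0.596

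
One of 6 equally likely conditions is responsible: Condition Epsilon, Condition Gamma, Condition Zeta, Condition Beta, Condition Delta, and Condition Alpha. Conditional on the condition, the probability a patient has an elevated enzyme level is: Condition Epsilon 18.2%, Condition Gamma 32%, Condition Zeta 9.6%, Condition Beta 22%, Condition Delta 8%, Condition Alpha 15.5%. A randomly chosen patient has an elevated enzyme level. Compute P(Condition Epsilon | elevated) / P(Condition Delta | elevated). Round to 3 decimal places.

With a uniform prior (1/6 each), posterior ∝ likelihood:
  Condition Epsilon: 0.182
  Condition Gamma: 0.32
  Condition Zeta: 0.096
  Condition Beta: 0.22
  Condition Delta: 0.08
  Condition Alpha: 0.155
Normalizing constant = 1.053.
The ratio is 0.182 / 0.08 (the normalizer cancels) = 2.275.

2.275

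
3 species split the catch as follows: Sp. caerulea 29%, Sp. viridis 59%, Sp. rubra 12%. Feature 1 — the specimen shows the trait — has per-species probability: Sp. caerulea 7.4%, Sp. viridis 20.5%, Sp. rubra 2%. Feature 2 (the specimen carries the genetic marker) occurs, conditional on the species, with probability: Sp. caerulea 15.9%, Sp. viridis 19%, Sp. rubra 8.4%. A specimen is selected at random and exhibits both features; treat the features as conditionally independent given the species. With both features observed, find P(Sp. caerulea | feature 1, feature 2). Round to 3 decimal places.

0.128

Prior × likelihood for each hypothesis:
  Sp. caerulea: 0.29 × 0.074 × 0.159 = 0.00341214
  Sp. viridis: 0.59 × 0.205 × 0.19 = 0.0229805
  Sp. rubra: 0.12 × 0.02 × 0.084 = 0.0002016
Normalizing constant = 0.02659424.
P(Sp. caerulea | evidence) = 0.00341214 / 0.02659424 ≈ 0.128.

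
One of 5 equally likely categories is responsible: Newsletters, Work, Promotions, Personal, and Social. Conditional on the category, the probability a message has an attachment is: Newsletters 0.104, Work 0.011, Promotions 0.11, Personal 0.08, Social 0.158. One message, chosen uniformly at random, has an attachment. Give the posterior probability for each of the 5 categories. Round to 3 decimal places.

Newsletters 0.225, Work 0.024, Promotions 0.238, Personal 0.173, Social 0.341

With a uniform prior (1/5 each), posterior ∝ likelihood:
  Newsletters: 0.104
  Work: 0.011
  Promotions: 0.11
  Personal: 0.08
  Social: 0.158
Total = 0.463.
P(Newsletters | attachment) = 0.104/0.463 ≈ 0.225
P(Work | attachment) = 0.011/0.463 ≈ 0.024
P(Promotions | attachment) = 0.11/0.463 ≈ 0.238
P(Personal | attachment) = 0.08/0.463 ≈ 0.173
P(Social | attachment) = 0.158/0.463 ≈ 0.341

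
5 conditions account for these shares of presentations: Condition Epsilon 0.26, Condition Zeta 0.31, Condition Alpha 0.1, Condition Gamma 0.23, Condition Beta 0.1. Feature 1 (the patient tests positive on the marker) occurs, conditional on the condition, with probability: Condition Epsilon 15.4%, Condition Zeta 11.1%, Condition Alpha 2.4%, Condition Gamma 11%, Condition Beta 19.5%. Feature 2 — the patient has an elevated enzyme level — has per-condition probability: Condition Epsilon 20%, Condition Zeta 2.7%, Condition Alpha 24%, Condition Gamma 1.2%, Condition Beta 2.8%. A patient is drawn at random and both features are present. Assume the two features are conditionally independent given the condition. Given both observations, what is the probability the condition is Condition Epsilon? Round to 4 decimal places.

By Bayes' rule, posterior ∝ prior × likelihood:
  Condition Epsilon: 0.26 × 0.154 × 0.2 = 0.008008
  Condition Zeta: 0.31 × 0.111 × 0.027 = 0.00092907
  Condition Alpha: 0.1 × 0.024 × 0.24 = 0.000576
  Condition Gamma: 0.23 × 0.11 × 0.012 = 0.0003036
  Condition Beta: 0.1 × 0.195 × 0.028 = 0.000546
Total = 0.01036267.
P(Condition Epsilon | evidence) = 0.008008 / 0.01036267 ≈ 0.7728.

0.7728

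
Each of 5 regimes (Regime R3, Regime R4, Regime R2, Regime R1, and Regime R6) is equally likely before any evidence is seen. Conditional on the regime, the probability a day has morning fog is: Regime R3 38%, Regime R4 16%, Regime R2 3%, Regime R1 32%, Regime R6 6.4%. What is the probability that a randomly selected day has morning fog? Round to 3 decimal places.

With a uniform prior (1/5 each), posterior ∝ likelihood:
  Regime R3: 0.38
  Regime R4: 0.16
  Regime R2: 0.03
  Regime R1: 0.32
  Regime R6: 0.064
P(fog) = (1/5) × (0.38 + 0.16 + 0.03 + 0.32 + 0.064) = 0.954/5 ≈ 0.191.

0.191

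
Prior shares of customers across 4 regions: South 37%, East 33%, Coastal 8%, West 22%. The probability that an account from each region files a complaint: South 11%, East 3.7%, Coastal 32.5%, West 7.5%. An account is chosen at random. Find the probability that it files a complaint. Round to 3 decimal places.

0.095

Compute prior × likelihood for every hypothesis:
  South: 0.37 × 0.11 = 0.0407
  East: 0.33 × 0.037 = 0.01221
  Coastal: 0.08 × 0.325 = 0.026
  West: 0.22 × 0.075 = 0.0165
P(complaint) = 0.0407 + 0.01221 + 0.026 + 0.0165 = 0.09541 → 0.095.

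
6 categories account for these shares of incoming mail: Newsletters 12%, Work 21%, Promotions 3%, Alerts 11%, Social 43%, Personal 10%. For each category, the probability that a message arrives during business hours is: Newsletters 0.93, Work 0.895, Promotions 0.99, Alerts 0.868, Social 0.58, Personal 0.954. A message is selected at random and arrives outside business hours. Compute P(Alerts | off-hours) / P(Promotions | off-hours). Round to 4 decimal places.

Taking complements, P(off-hours | each) = Newsletters 0.07, Work 0.105, Promotions 0.01, Alerts 0.132, Social 0.42, Personal 0.046.
Unnormalized posteriors (prior × likelihood):
  Newsletters: 0.12 × 0.07 = 0.0084
  Work: 0.21 × 0.105 = 0.02205
  Promotions: 0.03 × 0.01 = 0.0003
  Alerts: 0.11 × 0.132 = 0.01452
  Social: 0.43 × 0.42 = 0.1806
  Personal: 0.1 × 0.046 = 0.0046
Total = 0.23047.
The ratio is 0.01452 / 0.0003 (the normalizer cancels) = 48.4000.

48.4000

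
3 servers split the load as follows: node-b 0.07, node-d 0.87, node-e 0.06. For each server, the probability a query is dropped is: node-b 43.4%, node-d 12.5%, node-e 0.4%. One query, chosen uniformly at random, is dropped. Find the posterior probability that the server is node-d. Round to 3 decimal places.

Prior × likelihood for each hypothesis:
  node-b: 0.07 × 0.434 = 0.03038
  node-d: 0.87 × 0.125 = 0.10875
  node-e: 0.06 × 0.004 = 0.00024
Sum = 0.13937.
P(node-d | evidence) = 0.10875 / 0.13937 ≈ 0.780.

0.780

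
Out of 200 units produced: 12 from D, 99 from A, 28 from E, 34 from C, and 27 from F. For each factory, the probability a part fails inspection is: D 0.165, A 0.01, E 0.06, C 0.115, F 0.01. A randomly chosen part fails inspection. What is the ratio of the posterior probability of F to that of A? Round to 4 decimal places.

Unnormalized posteriors (prior × likelihood):
  D: 0.06 × 0.165 = 0.0099
  A: 0.495 × 0.01 = 0.00495
  E: 0.14 × 0.06 = 0.0084
  C: 0.17 × 0.115 = 0.01955
  F: 0.135 × 0.01 = 0.00135
Total = 0.04415.
The ratio is 0.00135 / 0.00495 (the normalizer cancels) = 0.2727.

0.2727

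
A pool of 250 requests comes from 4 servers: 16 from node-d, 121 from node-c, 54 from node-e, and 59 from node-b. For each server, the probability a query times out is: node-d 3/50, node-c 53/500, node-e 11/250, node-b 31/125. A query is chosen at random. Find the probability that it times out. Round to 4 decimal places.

By Bayes' rule, posterior ∝ prior × likelihood:
  node-d: 0.064 × 0.06 = 0.00384
  node-c: 0.484 × 0.106 = 0.051304
  node-e: 0.216 × 0.044 = 0.009504
  node-b: 0.236 × 0.248 = 0.058528
P(timeout) = 0.00384 + 0.051304 + 0.009504 + 0.058528 = 0.123176 → 0.1232.

0.1232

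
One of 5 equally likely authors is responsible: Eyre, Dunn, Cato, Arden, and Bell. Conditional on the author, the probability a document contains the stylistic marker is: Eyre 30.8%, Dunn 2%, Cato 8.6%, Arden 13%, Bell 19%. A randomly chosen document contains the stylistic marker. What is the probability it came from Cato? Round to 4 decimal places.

Since the prior is uniform, the posterior is proportional to the likelihood:
  Eyre: 0.308
  Dunn: 0.02
  Cato: 0.086
  Arden: 0.13
  Bell: 0.19
Normalizing constant = 0.734.
P(Cato | evidence) = 0.086 / 0.734 ≈ 0.1172.

0.1172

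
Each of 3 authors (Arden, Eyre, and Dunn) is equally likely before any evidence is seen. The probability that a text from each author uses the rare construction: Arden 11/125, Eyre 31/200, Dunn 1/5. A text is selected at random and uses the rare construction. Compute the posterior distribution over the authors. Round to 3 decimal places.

Arden 0.199, Eyre 0.350, Dunn 0.451

With a uniform prior (1/3 each), posterior ∝ likelihood:
  Arden: 0.088
  Eyre: 0.155
  Dunn: 0.2
Total = 0.443.
P(Arden | rare-form) = 0.088/0.443 ≈ 0.199
P(Eyre | rare-form) = 0.155/0.443 ≈ 0.350
P(Dunn | rare-form) = 0.2/0.443 ≈ 0.451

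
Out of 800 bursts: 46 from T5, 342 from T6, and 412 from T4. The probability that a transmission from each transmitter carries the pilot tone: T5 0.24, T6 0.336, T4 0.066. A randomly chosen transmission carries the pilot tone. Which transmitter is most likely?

Compute prior × likelihood for every hypothesis:
  T5: 0.0575 × 0.24 = 0.0138
  T6: 0.4275 × 0.336 = 0.14364
  T4: 0.515 × 0.066 = 0.03399
Sum = 0.19143.
Largest term belongs to T6, so T6 is most probable.

T6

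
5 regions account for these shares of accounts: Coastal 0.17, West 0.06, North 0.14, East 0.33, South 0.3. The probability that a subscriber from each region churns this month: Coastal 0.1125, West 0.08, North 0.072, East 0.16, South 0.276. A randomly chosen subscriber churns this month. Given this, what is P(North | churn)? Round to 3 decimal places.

0.059

Prior × likelihood for each hypothesis:
  Coastal: 0.17 × 0.1125 = 0.019125
  West: 0.06 × 0.08 = 0.0048
  North: 0.14 × 0.072 = 0.01008
  East: 0.33 × 0.16 = 0.0528
  South: 0.3 × 0.276 = 0.0828
Normalizing constant = 0.169605.
P(North | evidence) = 0.01008 / 0.169605 ≈ 0.059.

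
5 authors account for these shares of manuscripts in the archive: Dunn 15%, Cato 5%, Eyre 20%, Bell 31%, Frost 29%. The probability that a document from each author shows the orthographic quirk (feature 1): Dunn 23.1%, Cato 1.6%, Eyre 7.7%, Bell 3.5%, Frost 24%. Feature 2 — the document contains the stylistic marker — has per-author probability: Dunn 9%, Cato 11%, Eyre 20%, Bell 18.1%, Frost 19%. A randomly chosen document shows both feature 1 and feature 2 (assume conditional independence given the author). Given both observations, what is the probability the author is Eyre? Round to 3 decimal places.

Compute prior × likelihood for every hypothesis:
  Dunn: 0.15 × 0.231 × 0.09 = 0.0031185
  Cato: 0.05 × 0.016 × 0.11 = 0.000088
  Eyre: 0.2 × 0.077 × 0.2 = 0.00308
  Bell: 0.31 × 0.035 × 0.181 = 0.00196385
  Frost: 0.29 × 0.24 × 0.19 = 0.013224
Total = 0.02147435.
P(Eyre | evidence) = 0.00308 / 0.02147435 ≈ 0.143.

0.143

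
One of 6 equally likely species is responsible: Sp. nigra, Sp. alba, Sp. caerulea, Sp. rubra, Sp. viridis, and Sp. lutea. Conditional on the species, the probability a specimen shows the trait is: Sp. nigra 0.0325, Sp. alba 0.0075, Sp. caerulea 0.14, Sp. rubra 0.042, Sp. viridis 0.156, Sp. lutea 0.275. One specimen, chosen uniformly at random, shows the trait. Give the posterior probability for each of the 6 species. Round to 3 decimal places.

Since the prior is uniform, the posterior is proportional to the likelihood:
  Sp. nigra: 0.0325
  Sp. alba: 0.0075
  Sp. caerulea: 0.14
  Sp. rubra: 0.042
  Sp. viridis: 0.156
  Sp. lutea: 0.275
Total = 0.653.
P(Sp. nigra | trait) = 0.0325/0.653 ≈ 0.050
P(Sp. alba | trait) = 0.0075/0.653 ≈ 0.011
P(Sp. caerulea | trait) = 0.14/0.653 ≈ 0.214
P(Sp. rubra | trait) = 0.042/0.653 ≈ 0.064
P(Sp. viridis | trait) = 0.156/0.653 ≈ 0.239
P(Sp. lutea | trait) = 0.275/0.653 ≈ 0.421
(Check: 0.050+0.011+0.214+0.064+0.239+0.421 = 0.999.)

Sp. nigra 0.050, Sp. alba 0.011, Sp. caerulea 0.214, Sp. rubra 0.064, Sp. viridis 0.239, Sp. lutea 0.421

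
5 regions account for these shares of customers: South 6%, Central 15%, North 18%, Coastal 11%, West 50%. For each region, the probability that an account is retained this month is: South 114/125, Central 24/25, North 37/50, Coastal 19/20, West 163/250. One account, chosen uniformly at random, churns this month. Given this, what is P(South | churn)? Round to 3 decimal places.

Taking complements, P(churn | each) = South 0.088, Central 0.04, North 0.26, Coastal 0.05, West 0.348.
Compute prior × likelihood for every hypothesis:
  South: 0.06 × 0.088 = 0.00528
  Central: 0.15 × 0.04 = 0.006
  North: 0.18 × 0.26 = 0.0468
  Coastal: 0.11 × 0.05 = 0.0055
  West: 0.5 × 0.348 = 0.174
Normalizing constant = 0.23758.
P(South | evidence) = 0.00528 / 0.23758 ≈ 0.022.

0.022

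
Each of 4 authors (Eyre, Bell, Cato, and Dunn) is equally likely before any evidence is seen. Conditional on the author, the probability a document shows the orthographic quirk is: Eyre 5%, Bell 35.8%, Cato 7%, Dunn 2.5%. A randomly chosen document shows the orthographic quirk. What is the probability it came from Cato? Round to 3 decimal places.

0.139

With a uniform prior (1/4 each), posterior ∝ likelihood:
  Eyre: 0.05
  Bell: 0.358
  Cato: 0.07
  Dunn: 0.025
Normalizing constant = 0.503.
P(Cato | evidence) = 0.07 / 0.503 ≈ 0.139.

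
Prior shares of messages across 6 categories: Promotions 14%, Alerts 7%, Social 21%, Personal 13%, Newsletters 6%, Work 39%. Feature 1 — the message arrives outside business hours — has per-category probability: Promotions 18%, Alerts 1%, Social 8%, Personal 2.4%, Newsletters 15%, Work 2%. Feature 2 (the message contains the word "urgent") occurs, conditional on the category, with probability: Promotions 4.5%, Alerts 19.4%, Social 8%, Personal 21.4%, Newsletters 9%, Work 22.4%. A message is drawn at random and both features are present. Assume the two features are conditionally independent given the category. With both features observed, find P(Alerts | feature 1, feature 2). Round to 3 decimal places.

0.023

Unnormalized posteriors (prior × likelihood):
  Promotions: 0.14 × 0.18 × 0.045 = 0.001134
  Alerts: 0.07 × 0.01 × 0.194 = 0.0001358
  Social: 0.21 × 0.08 × 0.08 = 0.001344
  Personal: 0.13 × 0.024 × 0.214 = 0.00066768
  Newsletters: 0.06 × 0.15 × 0.09 = 0.00081
  Work: 0.39 × 0.02 × 0.224 = 0.0017472
Total = 0.00583868.
P(Alerts | evidence) = 0.0001358 / 0.00583868 ≈ 0.023.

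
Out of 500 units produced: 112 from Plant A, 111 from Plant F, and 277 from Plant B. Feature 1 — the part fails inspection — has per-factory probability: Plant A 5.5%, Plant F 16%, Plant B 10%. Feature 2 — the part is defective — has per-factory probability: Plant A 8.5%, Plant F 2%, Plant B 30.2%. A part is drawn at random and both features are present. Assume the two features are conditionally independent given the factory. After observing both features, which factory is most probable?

Plant B

Unnormalized posteriors (prior × likelihood):
  Plant A: 0.224 × 0.055 × 0.085 = 0.0010472
  Plant F: 0.222 × 0.16 × 0.02 = 0.0007104
  Plant B: 0.554 × 0.1 × 0.302 = 0.0167308
Sum = 0.0184884.
Largest term belongs to Plant B, so Plant B is most probable.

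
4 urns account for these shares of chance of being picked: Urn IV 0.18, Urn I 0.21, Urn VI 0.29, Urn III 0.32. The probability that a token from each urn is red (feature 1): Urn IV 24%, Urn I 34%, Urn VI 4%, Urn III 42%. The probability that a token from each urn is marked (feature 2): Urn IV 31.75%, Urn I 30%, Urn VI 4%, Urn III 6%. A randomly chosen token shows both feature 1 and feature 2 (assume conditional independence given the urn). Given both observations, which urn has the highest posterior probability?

Urn I

Compute prior × likelihood for every hypothesis:
  Urn IV: 0.18 × 0.24 × 0.3175 = 0.013716
  Urn I: 0.21 × 0.34 × 0.3 = 0.02142
  Urn VI: 0.29 × 0.04 × 0.04 = 0.000464
  Urn III: 0.32 × 0.42 × 0.06 = 0.008064
Sum = 0.043664.
Largest term belongs to Urn I, so Urn I is most probable.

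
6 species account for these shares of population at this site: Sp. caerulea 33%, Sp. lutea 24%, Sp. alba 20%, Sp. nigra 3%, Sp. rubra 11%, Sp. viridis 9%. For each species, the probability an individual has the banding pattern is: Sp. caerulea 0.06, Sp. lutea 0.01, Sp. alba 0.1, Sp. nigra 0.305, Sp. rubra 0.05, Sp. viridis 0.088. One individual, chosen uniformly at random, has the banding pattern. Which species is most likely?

Sp. alba

Prior × likelihood for each hypothesis:
  Sp. caerulea: 0.33 × 0.06 = 0.0198
  Sp. lutea: 0.24 × 0.01 = 0.0024
  Sp. alba: 0.2 × 0.1 = 0.02
  Sp. nigra: 0.03 × 0.305 = 0.00915
  Sp. rubra: 0.11 × 0.05 = 0.0055
  Sp. viridis: 0.09 × 0.088 = 0.00792
Sum = 0.06477.
Largest term belongs to Sp. alba, so Sp. alba is most probable.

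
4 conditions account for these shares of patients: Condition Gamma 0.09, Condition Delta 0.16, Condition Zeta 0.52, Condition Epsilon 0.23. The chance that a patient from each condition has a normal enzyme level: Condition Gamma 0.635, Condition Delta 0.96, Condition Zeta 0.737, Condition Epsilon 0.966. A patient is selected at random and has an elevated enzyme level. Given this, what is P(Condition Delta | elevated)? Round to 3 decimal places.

0.035

Taking complements, P(elevated | each) = Condition Gamma 0.365, Condition Delta 0.04, Condition Zeta 0.263, Condition Epsilon 0.034.
Unnormalized posteriors (prior × likelihood):
  Condition Gamma: 0.09 × 0.365 = 0.03285
  Condition Delta: 0.16 × 0.04 = 0.0064
  Condition Zeta: 0.52 × 0.263 = 0.13676
  Condition Epsilon: 0.23 × 0.034 = 0.00782
Normalizing constant = 0.18383.
P(Condition Delta | evidence) = 0.0064 / 0.18383 ≈ 0.035.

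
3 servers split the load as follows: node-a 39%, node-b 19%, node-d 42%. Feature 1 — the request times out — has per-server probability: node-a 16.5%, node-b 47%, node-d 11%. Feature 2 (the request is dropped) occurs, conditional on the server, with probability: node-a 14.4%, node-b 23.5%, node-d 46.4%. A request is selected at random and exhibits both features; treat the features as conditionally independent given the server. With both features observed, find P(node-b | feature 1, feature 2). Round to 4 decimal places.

Compute prior × likelihood for every hypothesis:
  node-a: 0.39 × 0.165 × 0.144 = 0.0092664
  node-b: 0.19 × 0.47 × 0.235 = 0.0209855
  node-d: 0.42 × 0.11 × 0.464 = 0.0214368
Normalizing constant = 0.0516887.
P(node-b | evidence) = 0.0209855 / 0.0516887 ≈ 0.4060.

0.4060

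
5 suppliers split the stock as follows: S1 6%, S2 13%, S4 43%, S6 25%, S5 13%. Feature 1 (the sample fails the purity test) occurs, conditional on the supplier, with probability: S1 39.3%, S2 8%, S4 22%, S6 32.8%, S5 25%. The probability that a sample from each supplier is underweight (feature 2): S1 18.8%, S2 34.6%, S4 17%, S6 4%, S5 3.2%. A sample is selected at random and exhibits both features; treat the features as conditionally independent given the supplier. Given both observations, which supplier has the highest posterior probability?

S4

Compute prior × likelihood for every hypothesis:
  S1: 0.06 × 0.393 × 0.188 = 0.00443304
  S2: 0.13 × 0.08 × 0.346 = 0.0035984
  S4: 0.43 × 0.22 × 0.17 = 0.016082
  S6: 0.25 × 0.328 × 0.04 = 0.00328
  S5: 0.13 × 0.25 × 0.032 = 0.00104
Sum = 0.02843344.
Largest term belongs to S4, so S4 is most probable.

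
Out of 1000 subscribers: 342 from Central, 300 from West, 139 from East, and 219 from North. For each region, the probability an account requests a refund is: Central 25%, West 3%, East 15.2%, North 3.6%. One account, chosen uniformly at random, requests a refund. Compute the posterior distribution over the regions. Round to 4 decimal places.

Central 0.6922, West 0.0729, East 0.1711, North 0.0638

Compute prior × likelihood for every hypothesis:
  Central: 0.342 × 0.25 = 0.0855
  West: 0.3 × 0.03 = 0.009
  East: 0.139 × 0.152 = 0.021128
  North: 0.219 × 0.036 = 0.007884
Normalizing constant = 0.123512.
P(Central | refund) = 0.0855/0.123512 ≈ 0.6922
P(West | refund) = 0.009/0.123512 ≈ 0.0729
P(East | refund) = 0.021128/0.123512 ≈ 0.1711
P(North | refund) = 0.007884/0.123512 ≈ 0.0638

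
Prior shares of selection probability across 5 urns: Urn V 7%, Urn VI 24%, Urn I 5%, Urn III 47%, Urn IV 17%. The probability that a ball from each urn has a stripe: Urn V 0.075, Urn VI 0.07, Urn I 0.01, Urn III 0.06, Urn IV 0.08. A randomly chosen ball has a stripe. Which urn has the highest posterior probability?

Unnormalized posteriors (prior × likelihood):
  Urn V: 0.07 × 0.075 = 0.00525
  Urn VI: 0.24 × 0.07 = 0.0168
  Urn I: 0.05 × 0.01 = 0.0005
  Urn III: 0.47 × 0.06 = 0.0282
  Urn IV: 0.17 × 0.08 = 0.0136
Total = 0.06435.
Largest term belongs to Urn III, so Urn III is most probable.

Urn III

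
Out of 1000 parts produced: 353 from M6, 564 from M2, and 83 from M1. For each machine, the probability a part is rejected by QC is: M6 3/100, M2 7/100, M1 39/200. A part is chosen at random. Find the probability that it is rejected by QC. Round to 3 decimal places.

Unnormalized posteriors (prior × likelihood):
  M6: 0.353 × 0.03 = 0.01059
  M2: 0.564 × 0.07 = 0.03948
  M1: 0.083 × 0.195 = 0.016185
P(rejected) = 0.01059 + 0.03948 + 0.016185 = 0.066255 → 0.066.

0.066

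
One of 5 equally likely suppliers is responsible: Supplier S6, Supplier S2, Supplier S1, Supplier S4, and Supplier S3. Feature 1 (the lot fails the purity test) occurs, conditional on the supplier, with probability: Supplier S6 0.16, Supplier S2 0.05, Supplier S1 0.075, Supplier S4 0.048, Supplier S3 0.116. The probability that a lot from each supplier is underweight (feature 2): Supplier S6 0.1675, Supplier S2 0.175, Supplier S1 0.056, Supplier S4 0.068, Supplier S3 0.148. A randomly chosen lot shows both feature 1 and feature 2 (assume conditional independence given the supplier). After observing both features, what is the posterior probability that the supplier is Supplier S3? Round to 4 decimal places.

0.2853

Since the prior is uniform, the posterior is proportional to the likelihood:
  Supplier S6: 0.16 × 0.1675 = 0.0268
  Supplier S2: 0.05 × 0.175 = 0.00875
  Supplier S1: 0.075 × 0.056 = 0.0042
  Supplier S4: 0.048 × 0.068 = 0.003264
  Supplier S3: 0.116 × 0.148 = 0.017168
Sum = 0.060182.
P(Supplier S3 | evidence) = 0.017168 / 0.060182 ≈ 0.2853.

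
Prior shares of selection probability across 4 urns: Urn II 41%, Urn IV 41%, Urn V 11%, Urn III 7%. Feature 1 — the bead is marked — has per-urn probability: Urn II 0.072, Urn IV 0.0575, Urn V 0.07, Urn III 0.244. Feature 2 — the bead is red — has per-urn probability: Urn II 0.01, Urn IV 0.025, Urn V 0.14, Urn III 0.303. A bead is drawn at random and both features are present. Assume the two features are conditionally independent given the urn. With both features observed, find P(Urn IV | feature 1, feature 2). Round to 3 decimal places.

Compute prior × likelihood for every hypothesis:
  Urn II: 0.41 × 0.072 × 0.01 = 0.0002952
  Urn IV: 0.41 × 0.0575 × 0.025 = 0.000589375
  Urn V: 0.11 × 0.07 × 0.14 = 0.001078
  Urn III: 0.07 × 0.244 × 0.303 = 0.00517524
Sum = 0.007137815.
P(Urn IV | evidence) = 0.000589375 / 0.007137815 ≈ 0.083.

0.083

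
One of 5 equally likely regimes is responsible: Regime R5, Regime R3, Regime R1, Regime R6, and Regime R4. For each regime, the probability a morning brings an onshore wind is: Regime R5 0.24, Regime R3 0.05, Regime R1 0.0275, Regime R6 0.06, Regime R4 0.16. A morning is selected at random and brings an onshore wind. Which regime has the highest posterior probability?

Regime R5

Since the prior is uniform, the posterior is proportional to the likelihood:
  Regime R5: 0.24
  Regime R3: 0.05
  Regime R1: 0.0275
  Regime R6: 0.06
  Regime R4: 0.16
Normalizing constant = 0.5375.
Largest term belongs to Regime R5, so Regime R5 is most probable.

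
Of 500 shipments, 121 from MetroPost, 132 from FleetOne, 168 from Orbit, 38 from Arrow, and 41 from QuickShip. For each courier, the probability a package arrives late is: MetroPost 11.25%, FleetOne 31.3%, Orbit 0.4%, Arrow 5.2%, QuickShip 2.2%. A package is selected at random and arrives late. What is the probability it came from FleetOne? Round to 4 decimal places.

Prior × likelihood for each hypothesis:
  MetroPost: 0.242 × 0.1125 = 0.027225
  FleetOne: 0.264 × 0.313 = 0.082632
  Orbit: 0.336 × 0.004 = 0.001344
  Arrow: 0.076 × 0.052 = 0.003952
  QuickShip: 0.082 × 0.022 = 0.001804
Total = 0.116957.
P(FleetOne | evidence) = 0.082632 / 0.116957 ≈ 0.7065.

0.7065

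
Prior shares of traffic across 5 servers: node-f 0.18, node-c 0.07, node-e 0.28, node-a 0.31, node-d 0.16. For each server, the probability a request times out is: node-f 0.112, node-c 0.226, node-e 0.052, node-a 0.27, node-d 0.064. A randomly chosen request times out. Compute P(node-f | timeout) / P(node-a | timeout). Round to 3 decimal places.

By Bayes' rule, posterior ∝ prior × likelihood:
  node-f: 0.18 × 0.112 = 0.02016
  node-c: 0.07 × 0.226 = 0.01582
  node-e: 0.28 × 0.052 = 0.01456
  node-a: 0.31 × 0.27 = 0.0837
  node-d: 0.16 × 0.064 = 0.01024
Normalizing constant = 0.14448.
The ratio is 0.02016 / 0.0837 (the normalizer cancels) = 0.241.

0.241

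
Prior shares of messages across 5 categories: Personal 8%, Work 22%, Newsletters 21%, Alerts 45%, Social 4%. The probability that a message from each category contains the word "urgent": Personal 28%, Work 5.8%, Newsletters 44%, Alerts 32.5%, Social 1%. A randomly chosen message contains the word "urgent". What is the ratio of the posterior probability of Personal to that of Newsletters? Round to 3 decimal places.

0.242

By Bayes' rule, posterior ∝ prior × likelihood:
  Personal: 0.08 × 0.28 = 0.0224
  Work: 0.22 × 0.058 = 0.01276
  Newsletters: 0.21 × 0.44 = 0.0924
  Alerts: 0.45 × 0.325 = 0.14625
  Social: 0.04 × 0.01 = 0.0004
Sum = 0.27421.
The ratio is 0.0224 / 0.0924 (the normalizer cancels) = 0.242.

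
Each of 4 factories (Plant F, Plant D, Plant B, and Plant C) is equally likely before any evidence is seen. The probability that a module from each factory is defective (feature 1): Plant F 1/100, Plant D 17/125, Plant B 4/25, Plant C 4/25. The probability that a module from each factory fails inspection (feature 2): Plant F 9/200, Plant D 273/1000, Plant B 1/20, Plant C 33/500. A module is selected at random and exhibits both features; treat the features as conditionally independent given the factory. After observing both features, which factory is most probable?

Plant D

With a uniform prior (1/4 each), posterior ∝ likelihood:
  Plant F: 0.01 × 0.045 = 0.00045
  Plant D: 0.136 × 0.273 = 0.037128
  Plant B: 0.16 × 0.05 = 0.008
  Plant C: 0.16 × 0.066 = 0.01056
Normalizing constant = 0.056138.
Largest term belongs to Plant D, so Plant D is most probable.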